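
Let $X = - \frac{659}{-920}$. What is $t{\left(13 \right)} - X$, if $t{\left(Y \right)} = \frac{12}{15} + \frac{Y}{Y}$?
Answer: $\frac{997}{920} \approx 1.0837$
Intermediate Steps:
$X = \frac{659}{920}$ ($X = \left(-659\right) \left(- \frac{1}{920}\right) = \frac{659}{920} \approx 0.7163$)
$t{\left(Y \right)} = \frac{9}{5}$ ($t{\left(Y \right)} = 12 \cdot \frac{1}{15} + 1 = \frac{4}{5} + 1 = \frac{9}{5}$)
$t{\left(13 \right)} - X = \frac{9}{5} - \frac{659}{920} = \frac{997}{920}$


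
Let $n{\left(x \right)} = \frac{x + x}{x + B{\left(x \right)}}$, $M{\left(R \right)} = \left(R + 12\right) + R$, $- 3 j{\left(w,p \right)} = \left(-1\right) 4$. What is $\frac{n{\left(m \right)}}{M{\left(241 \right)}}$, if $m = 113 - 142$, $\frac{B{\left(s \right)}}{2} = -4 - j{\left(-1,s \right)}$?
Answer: $\frac{87}{29393} \approx 0.0029599$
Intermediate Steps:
$j{\left(w,p \right)} = \frac{4}{3}$ ($j{\left(w,p \right)} = - \frac{\left(-1\right) 4}{3} = \left(- \frac{1}{3}\right) \left(-4\right) = \frac{4}{3}$)
$B{\left(s \right)} = - \frac{32}{3}$ ($B{\left(s \right)} = 2 \left(-4 - \frac{4}{3}\right) = 2 \left(- \frac{16}{3}\right) = - \frac{32}{3}$)
$M{\left(R \right)} = 12 + 2 R$ ($M{\left(R \right)} = \left(12 + R\right) + R = 12 + 2 R$)
$m = -29$ ($m = 113 - 142 = -29$)
$n{\left(x \right)} = \frac{2 x}{- \frac{32}{3} + x}$ ($n{\left(x \right)} = \frac{x + x}{x - \frac{32}{3}} = \frac{2 x}{- \frac{32}{3} + x}$)
$\frac{n{\left(m \right)}}{M{\left(241 \right)}} = \frac{6 \left(-29\right) \frac{1}{-32 + 3 \left(-29\right)}}{12 + 2 \cdot 241} = \frac{6 \left(-29\right) \frac{1}{-32 - 87}}{12 + 482} = \frac{6 \left(-29\right) \frac{1}{-119}}{494} = 6 \left(-29\right) \left(- \frac{1}{119}\right) \frac{1}{494} = \frac{174}{119} \cdot \frac{1}{494} = \frac{87}{29393}$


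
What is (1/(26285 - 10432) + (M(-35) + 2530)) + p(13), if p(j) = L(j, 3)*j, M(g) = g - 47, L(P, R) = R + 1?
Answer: 39632501/15853 ≈ 2500.0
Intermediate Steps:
L(P, R) = 1 + R
M(g) = -47 + g
p(j) = 4*j (p(j) = (1 + 3)*j = 4*j)
(1/(26285 - 10432) + (M(-35) + 2530)) + p(13) = (1/(26285 - 10432) + ((-47 - 35) + 2530)) + 4*13 = (1/15853 + (-82 + 2530)) + 52 = (1/15853 + 2448) + 52 = 38808145/15853 + 52 = 39632501/15853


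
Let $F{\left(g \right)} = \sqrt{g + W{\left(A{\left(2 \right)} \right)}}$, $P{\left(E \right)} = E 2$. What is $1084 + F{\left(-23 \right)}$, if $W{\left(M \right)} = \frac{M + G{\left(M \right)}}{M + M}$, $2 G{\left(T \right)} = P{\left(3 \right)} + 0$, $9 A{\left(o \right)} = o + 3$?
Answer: $1084 + \frac{3 i \sqrt{55}}{5} \approx 1084.0 + 4.4497 i$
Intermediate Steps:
$P{\left(E \right)} = 2 E$
$A{\left(o \right)} = \frac{1}{3} + \frac{o}{9}$ ($A{\left(o \right)} = \frac{o + 3}{9} = \frac{3 + o}{9} = \frac{1}{3} + \frac{o}{9}$)
$G{\left(T \right)} = 3$ ($G{\left(T \right)} = \frac{2 \cdot 3 + 0}{2} = \frac{6 + 0}{2} = \frac{1}{2} \cdot 6 = 3$)
$W{\left(M \right)} = \frac{3 + M}{2 M}$ ($W{\left(M \right)} = \frac{M + 3}{M + M} = \frac{3 + M}{2 M}$)
$F{\left(g \right)} = \sqrt{\frac{16}{5} + g}$ ($F{\left(g \right)} = \sqrt{g + \frac{3 + \left(\frac{1}{3} + \frac{1}{9} \cdot 2\right)}{2 \left(\frac{1}{3} + \frac{1}{9} \cdot 2\right)}} = \sqrt{g + \frac{3 + \left(\frac{1}{3} + \frac{2}{9}\right)}{2 \left(\frac{1}{3} + \frac{2}{9}\right)}} = \sqrt{g + \frac{3 + \frac{5}{9}}{2 \cdot \frac{5}{9}}} = \sqrt{g + \frac{1}{2} \cdot \frac{9}{5} \cdot \frac{32}{9}} = \sqrt{g + \frac{16}{5}} = \sqrt{\frac{16}{5} + g}$)
$1084 + F{\left(-23 \right)} = 1084 + \frac{\sqrt{80 + 25 \left(-23\right)}}{5} = 1084 + \frac{\sqrt{80 - 575}}{5} = 1084 + \frac{\sqrt{-495}}{5} = 1084 + \frac{3 i \sqrt{55}}{5}$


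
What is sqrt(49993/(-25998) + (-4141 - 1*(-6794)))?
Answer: sqrt(1791852380598)/25998 ≈ 51.489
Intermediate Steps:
sqrt(49993/(-25998) + (-4141 - 1*(-6794))) = sqrt(49993*(-1/25998) + (-4141 + 6794)) = sqrt(-49993/25998 + 2653) = sqrt(68922701/25998) = sqrt(1791852380598)/25998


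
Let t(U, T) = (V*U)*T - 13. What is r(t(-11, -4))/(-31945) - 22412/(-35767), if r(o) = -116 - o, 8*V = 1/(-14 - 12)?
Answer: 7484128859/11882798876 ≈ 0.62983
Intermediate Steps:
V = -1/208 (V = 1/(8*(-14 - 12)) = (⅛)/(-26) = (⅛)*(-1/26) = -1/208 ≈ -0.0048077)
t(U, T) = -13 - T*U/208 (t(U, T) = (-U/208)*T - 13 = -T*U/208 - 13 = -13 - T*U/208)
r(t(-11, -4))/(-31945) - 22412/(-35767) = (-116 - (-13 - 1/208*(-4)*(-11)))/(-31945) - 22412/(-35767) = (-116 - (-13 - 11/52))*(-1/31945) - 22412*(-1/35767) = (-116 - 1*(-687/52))*(-1/31945) + 22412/35767 = (-116 + 687/52)*(-1/31945) + 22412/35767 = -5345/52*(-1/31945) + 22412/35767 = 1069/332228 + 22412/35767 = 7484128859/11882798876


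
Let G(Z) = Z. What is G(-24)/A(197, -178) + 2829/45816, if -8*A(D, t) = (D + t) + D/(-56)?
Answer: 2391625/191896 ≈ 12.463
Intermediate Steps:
A(D, t) = -55*D/448 - t/8 (A(D, t) = -((D + t) + D/(-56))/8 = -((D + t) + D*(-1/56))/8 = -((D + t) - D/56)/8 = -(t + 55*D/56)/8 = -55*D/448 - t/8)
G(-24)/A(197, -178) + 2829/45816 = -24/(-55/448*197 - 1/8*(-178)) + 2829/45816 = -24/(-10835/448 + 89/4) + 2829*(1/45816) = -24/(-867/448) + 41/664 = -24*(-448/867) + 41/664 = 3584/289 + 41/664 = 2391625/191896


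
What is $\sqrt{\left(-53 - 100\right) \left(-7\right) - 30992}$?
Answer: $i \sqrt{29921} \approx 172.98 i$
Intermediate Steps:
$\sqrt{\left(-53 - 100\right) \left(-7\right) - 30992} = \sqrt{\left(-153\right) \left(-7\right) - 30992} = \sqrt{1071 - 30992} = \sqrt{-29921} = i \sqrt{29921}$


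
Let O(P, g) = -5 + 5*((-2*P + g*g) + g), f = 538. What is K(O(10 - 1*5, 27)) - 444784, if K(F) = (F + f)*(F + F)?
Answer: 31314566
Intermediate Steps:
O(P, g) = -5 - 10*P + 5*g + 5*g**2 (O(P, g) = -5 + 5*((-2*P + g**2) + g) = -5 + 5*((g**2 - 2*P) + g) = -5 + 5*(g + g**2 - 2*P) = -5 + (-10*P + 5*g + 5*g**2) = -5 - 10*P + 5*g + 5*g**2)
K(F) = 2*F*(538 + F) (K(F) = (F + 538)*(F + F) = (538 + F)*(2*F) = 2*F*(538 + F))
K(O(10 - 1*5, 27)) - 444784 = 2*(-5 - 10*(10 - 1*5) + 5*27 + 5*27**2)*(538 + (-5 - 10*(10 - 1*5) + 5*27 + 5*27**2)) - 444784 = 2*(-5 - 10*(10 - 5) + 135 + 5*729)*(538 + (-5 - 10*(10 - 5) + 135 + 5*729)) - 444784 = 2*(-5 - 10*5 + 135 + 3645)*(538 + (-5 - 10*5 + 135 + 3645)) - 444784 = 2*(-5 - 50 + 135 + 3645)*(538 + (-5 - 50 + 135 + 3645)) - 444784 = 2*3725*(538 + 3725) - 444784 = 2*3725*4263 - 444784 = 31759350 - 444784 = 31314566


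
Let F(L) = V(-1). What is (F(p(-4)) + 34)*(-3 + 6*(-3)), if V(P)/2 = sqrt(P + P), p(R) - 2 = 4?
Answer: -714 - 42*I*sqrt(2) ≈ -714.0 - 59.397*I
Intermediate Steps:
p(R) = 6 (p(R) = 2 + 4 = 6)
V(P) = 2*sqrt(2)*sqrt(P) (V(P) = 2*sqrt(P + P) = 2*sqrt(2*P) = 2*(sqrt(2)*sqrt(P)) = 2*sqrt(2)*sqrt(P))
F(L) = 2*I*sqrt(2) (F(L) = 2*sqrt(2)*sqrt(-1) = 2*sqrt(2)*I = 2*I*sqrt(2))
(F(p(-4)) + 34)*(-3 + 6*(-3)) = (2*I*sqrt(2) + 34)*(-3 + 6*(-3)) = (34 + 2*I*sqrt(2))*(-3 - 18) = (34 + 2*I*sqrt(2))*(-21) = -714 - 42*I*sqrt(2)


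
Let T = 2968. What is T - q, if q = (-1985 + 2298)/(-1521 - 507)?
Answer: 6019417/2028 ≈ 2968.2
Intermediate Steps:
q = -313/2028 (q = 313/(-2028) = 313*(-1/2028) = -313/2028 ≈ -0.15434)
T - q = 2968 - 1*(-313/2028) = 2968 + 313/2028 = 6019417/2028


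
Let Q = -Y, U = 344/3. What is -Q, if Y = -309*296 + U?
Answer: -274048/3 ≈ -91349.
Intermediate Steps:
U = 344/3 (U = 344*(⅓) = 344/3 ≈ 114.67)
Y = -274048/3 (Y = -309*296 + 344/3 = -91464 + 344/3 = -274048/3 ≈ -91349.)
Q = 274048/3 (Q = -1*(-274048/3) = 274048/3 ≈ 91349.)
-Q = -1*274048/3 = -274048/3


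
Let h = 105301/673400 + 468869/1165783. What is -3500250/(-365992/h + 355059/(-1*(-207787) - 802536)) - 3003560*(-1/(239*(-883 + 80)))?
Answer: -48294881295214543669042487510/4685025347509534456364028907 ≈ -10.308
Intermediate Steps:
h = 62642071469/112148324600 (h = 105301*(1/673400) + 468869*(1/1165783) = 15043/96200 + 468869/1165783 = 62642071469/112148324600 ≈ 0.55856)
-3500250/(-365992/h + 355059/(-1*(-207787) - 802536)) - 3003560*(-1/(239*(-883 + 80))) = -3500250/(-365992/62642071469/112148324600 + 355059/(-1*(-207787) - 802536)) - 3003560*(-1/(239*(-883 + 80))) = -3500250/(-365992*112148324600/62642071469 + 355059/(207787 - 802536)) - 3003560/((-239*(-803))) = -3500250/(-41045389617003200/62642071469 + 355059/(-594749)) - 3003560/191917 = -3500250/(-41045389617003200/62642071469 + 355059*(-1/594749)) - 3003560*1/191917 = -3500250/(-41045389617003200/62642071469 - 355059/594749) - 3003560/191917 = -3500250/(-24411726670954289908471/37256309364116281) - 3003560/191917 = -3500250*(-37256309364116281/24411726670954289908471) - 3003560/191917 = 130406396851748012570250/24411726670954289908471 - 3003560/191917 = -48294881295214543669042487510/4685025347509534456364028907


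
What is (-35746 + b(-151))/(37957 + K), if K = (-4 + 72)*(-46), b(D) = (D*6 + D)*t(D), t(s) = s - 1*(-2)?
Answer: 121747/34829 ≈ 3.4956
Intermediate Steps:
t(s) = 2 + s (t(s) = s + 2 = 2 + s)
b(D) = 7*D*(2 + D) (b(D) = (D*6 + D)*(2 + D) = (6*D + D)*(2 + D) = (7*D)*(2 + D) = 7*D*(2 + D))
K = -3128 (K = 68*(-46) = -3128)
(-35746 + b(-151))/(37957 + K) = (-35746 + 7*(-151)*(2 - 151))/(37957 - 3128) = (-35746 + 7*(-151)*(-149))/34829 = (-35746 + 157493)*(1/34829) = 121747*(1/34829) = 121747/34829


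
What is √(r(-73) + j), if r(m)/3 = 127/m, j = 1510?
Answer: √8018977/73 ≈ 38.792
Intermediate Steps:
r(m) = 381/m (r(m) = 3*(127/m) = 381/m)
√(r(-73) + j) = √(381/(-73) + 1510) = √(381*(-1/73) + 1510) = √(-381/73 + 1510) = √(109849/73) = √8018977/73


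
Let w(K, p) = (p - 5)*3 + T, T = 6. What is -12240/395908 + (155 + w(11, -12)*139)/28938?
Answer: -346154990/1432098213 ≈ -0.24171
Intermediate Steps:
w(K, p) = -9 + 3*p (w(K, p) = (p - 5)*3 + 6 = (-5 + p)*3 + 6 = (-15 + 3*p) + 6 = -9 + 3*p)
-12240/395908 + (155 + w(11, -12)*139)/28938 = -12240/395908 + (155 + (-9 + 3*(-12))*139)/28938 = -12240*1/395908 + (155 + (-9 - 36)*139)*(1/28938) = -3060/98977 + (155 - 45*139)*(1/28938) = -3060/98977 + (155 - 6255)*(1/28938) = -3060/98977 - 6100*1/28938 = -3060/98977 - 3050/14469 = -346154990/1432098213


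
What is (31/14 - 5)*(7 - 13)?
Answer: 117/7 ≈ 16.714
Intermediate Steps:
(31/14 - 5)*(7 - 13) = (31*(1/14) - 5)*(-6) = (31/14 - 5)*(-6) = -39/14*(-6) = 117/7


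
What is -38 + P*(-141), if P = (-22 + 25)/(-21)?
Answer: -125/7 ≈ -17.857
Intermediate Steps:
P = -⅐ (P = 3*(-1/21) = -⅐ ≈ -0.14286)
-38 + P*(-141) = -38 - ⅐*(-141) = -38 + 141/7 = -125/7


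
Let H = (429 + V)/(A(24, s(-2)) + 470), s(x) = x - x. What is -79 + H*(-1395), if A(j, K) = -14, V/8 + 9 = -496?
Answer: 1667107/152 ≈ 10968.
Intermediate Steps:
V = -4040 (V = -72 + 8*(-496) = -72 - 3968 = -4040)
s(x) = 0
H = -3611/456 (H = (429 - 4040)/(-14 + 470) = -3611/456 ≈ -7.9189)
-79 + H*(-1395) = -79 - 3611/456*(-1395) = -79 + 1679115/152 = 1667107/152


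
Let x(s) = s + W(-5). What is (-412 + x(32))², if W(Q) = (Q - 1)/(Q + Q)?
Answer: 3598609/25 ≈ 1.4394e+5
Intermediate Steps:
W(Q) = (-1 + Q)/(2*Q) (W(Q) = (-1 + Q)/((2*Q)) = (-1 + Q)*(1/(2*Q)) = (-1 + Q)/(2*Q))
x(s) = ⅗ + s (x(s) = s + (½)*(-1 - 5)/(-5) = s + (½)*(-⅕)*(-6) = s + ⅗ = ⅗ + s)
(-412 + x(32))² = (-412 + (⅗ + 32))² = (-412 + 163/5)² = (-1897/5)² = 3598609/25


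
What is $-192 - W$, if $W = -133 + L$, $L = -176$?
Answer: $117$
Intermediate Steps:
$W = -309$ ($W = -133 - 176 = -309$)
$-192 - W = -192 - -309 = -192 + 309 = 117$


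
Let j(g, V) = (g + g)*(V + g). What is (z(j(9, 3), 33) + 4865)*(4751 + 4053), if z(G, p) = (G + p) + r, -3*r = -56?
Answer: 135563992/3 ≈ 4.5188e+7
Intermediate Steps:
r = 56/3 (r = -⅓*(-56) = 56/3 ≈ 18.667)
j(g, V) = 2*g*(V + g) (j(g, V) = (2*g)*(V + g) = 2*g*(V + g))
z(G, p) = 56/3 + G + p (z(G, p) = (G + p) + 56/3 = 56/3 + G + p)
(z(j(9, 3), 33) + 4865)*(4751 + 4053) = ((56/3 + 2*9*(3 + 9) + 33) + 4865)*(4751 + 4053) = ((56/3 + 2*9*12 + 33) + 4865)*8804 = ((56/3 + 216 + 33) + 4865)*8804 = (803/3 + 4865)*8804 = (15398/3)*8804 = 135563992/3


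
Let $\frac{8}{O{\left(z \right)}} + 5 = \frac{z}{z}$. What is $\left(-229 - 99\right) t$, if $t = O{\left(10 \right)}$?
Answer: $656$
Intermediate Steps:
$O{\left(z \right)} = -2$ ($O{\left(z \right)} = \frac{8}{-5 + \frac{z}{z}} = \frac{8}{-5 + 1} = \frac{8}{-4} = 8 \left(- \frac{1}{4}\right) = -2$)
$t = -2$
$\left(-229 - 99\right) t = \left(-229 - 99\right) \left(-2\right) = \left(-328\right) \left(-2\right) = 656$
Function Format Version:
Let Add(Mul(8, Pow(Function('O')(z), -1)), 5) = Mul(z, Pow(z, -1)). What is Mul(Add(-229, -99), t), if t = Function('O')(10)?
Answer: 656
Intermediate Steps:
Function('O')(z) = -2 (Function('O')(z) = Mul(8, Pow(Add(-5, Mul(z, Pow(z, -1))), -1)) = Mul(8, Pow(Add(-5, 1), -1)) = Mul(8, Pow(-4, -1)) = Mul(8, Rational(-1, 4)) = -2)
t = -2
Mul(Add(-229, -99), t) = Mul(Add(-229, -99), -2) = Mul(-328, -2) = 656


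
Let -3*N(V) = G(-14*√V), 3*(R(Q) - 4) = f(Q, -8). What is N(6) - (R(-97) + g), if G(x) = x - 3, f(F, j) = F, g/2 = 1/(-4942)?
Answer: 217451/7413 + 14*√6/3 ≈ 40.765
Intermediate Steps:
g = -1/2471 (g = 2/(-4942) = 2*(-1/4942) = -1/2471 ≈ -0.00040469)
G(x) = -3 + x
R(Q) = 4 + Q/3
N(V) = 1 + 14*√V/3 (N(V) = -(-3 - 14*√V)/3 = 1 + 14*√V/3)
N(6) - (R(-97) + g) = (1 + 14*√6/3) - ((4 + (⅓)*(-97)) - 1/2471) = (1 + 14*√6/3) - ((4 - 97/3) - 1/2471) = (1 + 14*√6/3) - (-85/3 - 1/2471) = (1 + 14*√6/3) - 1*(-210038/7413) = (1 + 14*√6/3) + 210038/7413 = 217451/7413 + 14*√6/3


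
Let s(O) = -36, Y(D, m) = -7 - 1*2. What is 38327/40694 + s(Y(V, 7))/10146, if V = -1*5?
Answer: 64566793/68813554 ≈ 0.93829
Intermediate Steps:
V = -5
Y(D, m) = -9 (Y(D, m) = -7 - 2 = -9)
38327/40694 + s(Y(V, 7))/10146 = 38327/40694 - 36/10146 = 38327*(1/40694) - 36*1/10146 = 38327/40694 - 6/1691 = 64566793/68813554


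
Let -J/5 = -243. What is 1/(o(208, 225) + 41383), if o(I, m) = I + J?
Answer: 1/42806 ≈ 2.3361e-5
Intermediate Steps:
J = 1215 (J = -5*(-243) = 1215)
o(I, m) = 1215 + I (o(I, m) = I + 1215 = 1215 + I)
1/(o(208, 225) + 41383) = 1/((1215 + 208) + 41383) = 1/(1423 + 41383) = 1/42806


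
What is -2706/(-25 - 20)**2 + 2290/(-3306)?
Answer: -754627/371925 ≈ -2.0290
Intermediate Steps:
-2706/(-25 - 20)**2 + 2290/(-3306) = -2706/((-45)**2) + 2290*(-1/3306) = -2706/2025 - 1145/1653 = -2706*1/2025 - 1145/1653 = -902/675 - 1145/1653 = -754627/371925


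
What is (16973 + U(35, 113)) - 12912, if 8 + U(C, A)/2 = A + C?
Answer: 4341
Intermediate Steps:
U(C, A) = -16 + 2*A + 2*C (U(C, A) = -16 + 2*(A + C) = -16 + (2*A + 2*C) = -16 + 2*A + 2*C)
(16973 + U(35, 113)) - 12912 = (16973 + (-16 + 2*113 + 2*35)) - 12912 = (16973 + (-16 + 226 + 70)) - 12912 = (16973 + 280) - 12912 = 17253 - 12912 = 4341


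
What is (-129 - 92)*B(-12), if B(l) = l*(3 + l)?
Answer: -23868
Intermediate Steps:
(-129 - 92)*B(-12) = (-129 - 92)*(-12*(3 - 12)) = -(-2652)*(-9) = -221*108 = -23868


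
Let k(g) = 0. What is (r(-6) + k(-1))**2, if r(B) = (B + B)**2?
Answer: 20736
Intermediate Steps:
r(B) = 4*B**2 (r(B) = (2*B)**2 = 4*B**2)
(r(-6) + k(-1))**2 = (4*(-6)**2 + 0)**2 = (4*36 + 0)**2 = (144 + 0)**2 = 144**2 = 20736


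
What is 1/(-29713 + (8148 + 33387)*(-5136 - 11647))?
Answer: -1/697111618 ≈ -1.4345e-9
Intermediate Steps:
1/(-29713 + (8148 + 33387)*(-5136 - 11647)) = 1/(-29713 + 41535*(-16783)) = 1/(-29713 - 697081905) = 1/(-697111618) = -1/697111618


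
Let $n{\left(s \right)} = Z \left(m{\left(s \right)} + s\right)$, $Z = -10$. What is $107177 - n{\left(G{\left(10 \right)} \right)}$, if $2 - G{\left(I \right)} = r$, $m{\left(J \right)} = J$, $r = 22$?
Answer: $106777$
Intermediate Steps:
$G{\left(I \right)} = -20$ ($G{\left(I \right)} = 2 - 22 = -20$)
$n{\left(s \right)} = - 20 s$ ($n{\left(s \right)} = - 10 \left(s + s\right) = - 10 \cdot 2 s = - 20 s$)
$107177 - n{\left(G{\left(10 \right)} \right)} = 107177 - \left(-20\right) \left(-20\right) = 107177 - 400 = 106777$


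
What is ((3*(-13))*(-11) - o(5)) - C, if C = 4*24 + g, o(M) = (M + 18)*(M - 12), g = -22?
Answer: 516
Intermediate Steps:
o(M) = (-12 + M)*(18 + M) (o(M) = (18 + M)*(-12 + M) = (-12 + M)*(18 + M))
C = 74 (C = 4*24 - 22 = 96 - 22 = 74)
((3*(-13))*(-11) - o(5)) - C = ((3*(-13))*(-11) - (-216 + 5² + 6*5)) - 1*74 = (-39*(-11) - (-216 + 25 + 30)) - 74 = (429 - 1*(-161)) - 74 = (429 + 161) - 74 = 590 - 74 = 516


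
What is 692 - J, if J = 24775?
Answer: -24083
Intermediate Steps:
692 - J = 692 - 1*24775 = 692 - 24775 = -24083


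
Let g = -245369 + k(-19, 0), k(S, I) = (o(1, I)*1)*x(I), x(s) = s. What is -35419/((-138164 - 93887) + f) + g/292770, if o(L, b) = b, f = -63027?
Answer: -15508343288/21597496515 ≈ -0.71806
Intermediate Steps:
k(S, I) = I² (k(S, I) = (I*1)*I = I*I = I²)
g = -245369 (g = -245369 + 0² = -245369 + 0 = -245369)
-35419/((-138164 - 93887) + f) + g/292770 = -35419/((-138164 - 93887) - 63027) - 245369/292770 = -35419/(-232051 - 63027) - 245369*1/292770 = -35419/(-295078) - 245369/292770 = -35419*(-1/295078) - 245369/292770 = 35419/295078 - 245369/292770 = -15508343288/21597496515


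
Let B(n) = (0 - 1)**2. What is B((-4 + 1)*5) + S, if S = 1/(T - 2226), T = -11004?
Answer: 13229/13230 ≈ 0.99992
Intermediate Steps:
B(n) = 1 (B(n) = (-1)**2 = 1)
S = -1/13230 (S = 1/(-11004 - 2226) = 1/(-13230) = -1/13230 ≈ -7.5586e-5)
B((-4 + 1)*5) + S = 1 - 1/13230 = 13229/13230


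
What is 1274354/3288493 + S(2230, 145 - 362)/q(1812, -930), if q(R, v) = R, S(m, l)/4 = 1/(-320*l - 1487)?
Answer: 39228071633479/101228723067537 ≈ 0.38752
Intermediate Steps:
S(m, l) = 4/(-1487 - 320*l) (S(m, l) = 4/(-320*l - 1487) = 4/(-1487 - 320*l))
1274354/3288493 + S(2230, 145 - 362)/q(1812, -930) = 1274354/3288493 - 4/(1487 + 320*(145 - 362))/1812 = 1274354*(1/3288493) - 4/(1487 + 320*(-217))*(1/1812) = 1274354/3288493 - 4/(1487 - 69440)*(1/1812) = 1274354/3288493 - 4/(-67953)*(1/1812) = 1274354/3288493 - 4*(-1/67953)*(1/1812) = 1274354/3288493 + (4/67953)*(1/1812) = 1274354/3288493 + 1/30782709 = 39228071633479/101228723067537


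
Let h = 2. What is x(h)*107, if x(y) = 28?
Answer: 2996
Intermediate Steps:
x(h)*107 = 28*107 = 2996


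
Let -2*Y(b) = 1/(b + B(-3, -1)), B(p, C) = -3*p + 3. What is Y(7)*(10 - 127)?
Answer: 117/38 ≈ 3.0789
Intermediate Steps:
B(p, C) = 3 - 3*p
Y(b) = -1/(2*(12 + b)) (Y(b) = -1/(2*(b + (3 - 3*(-3)))) = -1/(2*(b + (3 + 9))) = -1/(2*(b + 12)) = -1/(2*(12 + b)))
Y(7)*(10 - 127) = (-1/(24 + 2*7))*(10 - 127) = -1/(24 + 14)*(-117) = -1/38*(-117) = 117/38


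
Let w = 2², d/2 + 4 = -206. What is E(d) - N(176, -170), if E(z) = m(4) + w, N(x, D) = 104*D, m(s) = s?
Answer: 17688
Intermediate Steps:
d = -420 (d = -8 + 2*(-206) = -8 - 412 = -420)
w = 4
E(z) = 8 (E(z) = 4 + 4 = 8)
E(d) - N(176, -170) = 8 - 104*(-170) = 8 - 1*(-17680) = 8 + 17680 = 17688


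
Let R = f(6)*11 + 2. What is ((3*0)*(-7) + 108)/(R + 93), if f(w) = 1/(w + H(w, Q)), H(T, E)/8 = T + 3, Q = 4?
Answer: 8424/7421 ≈ 1.1352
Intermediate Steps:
H(T, E) = 24 + 8*T (H(T, E) = 8*(T + 3) = 8*(3 + T) = 24 + 8*T)
f(w) = 1/(24 + 9*w) (f(w) = 1/(w + (24 + 8*w)) = 1/(24 + 9*w))
R = 167/78 (R = (1/(3*(8 + 3*6)))*11 + 2 = (1/(3*(8 + 18)))*11 + 2 = ((⅓)/26)*11 + 2 = ((⅓)*(1/26))*11 + 2 = (1/78)*11 + 2 = 11/78 + 2 = 167/78 ≈ 2.1410)
((3*0)*(-7) + 108)/(R + 93) = ((3*0)*(-7) + 108)/(167/78 + 93) = (0*(-7) + 108)/(7421/78) = (0 + 108)*(78/7421) = 108*(78/7421) = 8424/7421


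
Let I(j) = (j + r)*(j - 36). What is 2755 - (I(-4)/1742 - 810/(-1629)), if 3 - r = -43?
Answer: 434402155/157651 ≈ 2755.5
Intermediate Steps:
r = 46 (r = 3 - 1*(-43) = 3 + 43 = 46)
I(j) = (-36 + j)*(46 + j) (I(j) = (j + 46)*(j - 36) = (46 + j)*(-36 + j) = (-36 + j)*(46 + j))
2755 - (I(-4)/1742 - 810/(-1629)) = 2755 - ((-1656 + (-4)² + 10*(-4))/1742 - 810/(-1629)) = 2755 - ((-1656 + 16 - 40)*(1/1742) - 810*(-1/1629)) = 2755 - (-1680*1/1742 + 90/181) = 2755 - (-840/871 + 90/181) = 2755 - 1*(-73650/157651) = 2755 + 73650/157651 = 434402155/157651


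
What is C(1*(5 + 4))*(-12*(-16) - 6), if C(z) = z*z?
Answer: 15066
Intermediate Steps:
C(z) = z²
C(1*(5 + 4))*(-12*(-16) - 6) = (1*(5 + 4))²*(-12*(-16) - 6) = (1*9)²*(192 - 6) = 9²*186 = 81*186 = 15066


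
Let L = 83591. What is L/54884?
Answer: 83591/54884 ≈ 1.5230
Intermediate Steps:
L/54884 = 83591/54884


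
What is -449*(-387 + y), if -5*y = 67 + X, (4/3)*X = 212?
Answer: 970289/5 ≈ 1.9406e+5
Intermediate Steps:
X = 159 (X = (3/4)*212 = 159)
y = -226/5 (y = -(67 + 159)/5 = -1/5*226 = -226/5 ≈ -45.200)
-449*(-387 + y) = -449*(-387 - 226/5) = -449*(-2161/5) = 970289/5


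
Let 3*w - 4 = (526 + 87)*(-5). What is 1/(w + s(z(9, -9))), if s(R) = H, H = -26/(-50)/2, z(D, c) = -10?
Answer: -150/153011 ≈ -0.00098032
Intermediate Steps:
H = 13/50 (H = -26*(-1/50)*(½) = (13/25)*(½) = 13/50 ≈ 0.26000)
s(R) = 13/50
w = -3061/3 (w = 4/3 + ((526 + 87)*(-5))/3 = 4/3 + (613*(-5))/3 = 4/3 + (⅓)*(-3065) = 4/3 - 3065/3 = -3061/3 ≈ -1020.3)
1/(w + s(z(9, -9))) = 1/(-3061/3 + 13/50) = 1/(-153011/150) = -150/153011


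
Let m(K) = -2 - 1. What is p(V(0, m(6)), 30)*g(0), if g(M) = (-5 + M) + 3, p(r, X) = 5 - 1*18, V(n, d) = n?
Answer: 26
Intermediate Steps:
m(K) = -3
p(r, X) = -13 (p(r, X) = 5 - 18 = -13)
g(M) = -2 + M
p(V(0, m(6)), 30)*g(0) = -13*(-2 + 0) = -13*(-2) = 26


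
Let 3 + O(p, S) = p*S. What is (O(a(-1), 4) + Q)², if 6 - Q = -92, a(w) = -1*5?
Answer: 5625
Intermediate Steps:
a(w) = -5
Q = 98 (Q = 6 - 1*(-92) = 6 + 92 = 98)
O(p, S) = -3 + S*p (O(p, S) = -3 + p*S = -3 + S*p)
(O(a(-1), 4) + Q)² = ((-3 + 4*(-5)) + 98)² = ((-3 - 20) + 98)² = (-23 + 98)² = 75² = 5625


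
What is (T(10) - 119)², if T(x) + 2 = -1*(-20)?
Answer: 10201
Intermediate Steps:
T(x) = 18 (T(x) = -2 - 1*(-20) = -2 + 20 = 18)
(T(10) - 119)² = (18 - 119)² = (-101)² = 10201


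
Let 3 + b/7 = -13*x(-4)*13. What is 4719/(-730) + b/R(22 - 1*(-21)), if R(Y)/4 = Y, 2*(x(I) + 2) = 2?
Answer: 4574/15695 ≈ 0.29143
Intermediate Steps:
x(I) = -1 (x(I) = -2 + (1/2)*2 = -2 + 1 = -1)
R(Y) = 4*Y
b = 1162 (b = -21 + 7*(-13*(-1)*13) = -21 + 7*(13*13) = -21 + 7*169 = -21 + 1183 = 1162)
4719/(-730) + b/R(22 - 1*(-21)) = 4719/(-730) + 1162/((4*(22 - 1*(-21)))) = 4719*(-1/730) + 1162/((4*(22 + 21))) = -4719/730 + 1162/((4*43)) = -4719/730 + 1162/172 = -4719/730 + 1162*(1/172) = -4719/730 + 581/86 = 4574/15695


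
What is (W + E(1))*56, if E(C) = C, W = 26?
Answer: 1512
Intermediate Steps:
(W + E(1))*56 = (26 + 1)*56 = 27*56 = 1512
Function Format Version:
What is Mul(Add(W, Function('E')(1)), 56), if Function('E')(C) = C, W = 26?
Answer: 1512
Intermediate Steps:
Mul(Add(W, Function('E')(1)), 56) = Mul(Add(26, 1), 56) = Mul(27, 56) = 1512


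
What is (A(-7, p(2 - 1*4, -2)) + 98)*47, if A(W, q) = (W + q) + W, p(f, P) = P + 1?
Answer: 3901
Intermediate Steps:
p(f, P) = 1 + P
A(W, q) = q + 2*W
(A(-7, p(2 - 1*4, -2)) + 98)*47 = (((1 - 2) + 2*(-7)) + 98)*47 = ((-1 - 14) + 98)*47 = (-15 + 98)*47 = 83*47 = 3901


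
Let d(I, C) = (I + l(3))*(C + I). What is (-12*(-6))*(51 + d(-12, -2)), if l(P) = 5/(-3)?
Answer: 17448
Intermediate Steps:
l(P) = -5/3 (l(P) = 5*(-⅓) = -5/3)
d(I, C) = (-5/3 + I)*(C + I) (d(I, C) = (I - 5/3)*(C + I) = (-5/3 + I)*(C + I))
(-12*(-6))*(51 + d(-12, -2)) = (-12*(-6))*(51 + ((-12)² - 5/3*(-2) - 5/3*(-12) - 2*(-12))) = 72*(51 + (144 + 10/3 + 20 + 24)) = 72*(51 + 574/3) = 72*(727/3) = 17448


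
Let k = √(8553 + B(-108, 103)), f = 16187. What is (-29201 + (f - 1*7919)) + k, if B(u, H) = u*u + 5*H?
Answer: -20933 + 2*√5183 ≈ -20789.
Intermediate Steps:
B(u, H) = u² + 5*H
k = 2*√5183 (k = √(8553 + ((-108)² + 5*103)) = √(8553 + (11664 + 515)) = √(8553 + 12179) = √20732 = 2*√5183 ≈ 143.99)
(-29201 + (f - 1*7919)) + k = (-29201 + (16187 - 1*7919)) + 2*√5183 = (-29201 + (16187 - 7919)) + 2*√5183 = (-29201 + 8268) + 2*√5183 = -20933 + 2*√5183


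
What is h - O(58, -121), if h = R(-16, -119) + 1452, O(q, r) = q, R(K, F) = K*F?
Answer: 3298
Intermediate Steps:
R(K, F) = F*K
h = 3356 (h = -119*(-16) + 1452 = 1904 + 1452 = 3356)
h - O(58, -121) = 3356 - 1*58 = 3356 - 58 = 3298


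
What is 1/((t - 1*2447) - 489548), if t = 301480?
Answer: -1/190515 ≈ -5.2489e-6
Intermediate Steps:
1/((t - 1*2447) - 489548) = 1/((301480 - 1*2447) - 489548) = 1/((301480 - 2447) - 489548) = 1/(299033 - 489548) = 1/(-190515) = -1/190515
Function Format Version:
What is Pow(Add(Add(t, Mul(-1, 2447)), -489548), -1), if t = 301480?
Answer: Rational(-1, 190515) ≈ -5.2489e-6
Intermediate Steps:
Pow(Add(Add(t, Mul(-1, 2447)), -489548), -1) = Pow(Add(Add(301480, Mul(-1, 2447)), -489548), -1) = Pow(Add(Add(301480, -2447), -489548), -1) = Pow(Add(299033, -489548), -1) = Pow(-190515, -1) = Rational(-1, 190515)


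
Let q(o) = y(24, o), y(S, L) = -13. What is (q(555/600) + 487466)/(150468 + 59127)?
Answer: 5477/2355 ≈ 2.3257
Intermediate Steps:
q(o) = -13
(q(555/600) + 487466)/(150468 + 59127) = (-13 + 487466)/(150468 + 59127) = 487453/209595 = 487453*(1/209595) = 5477/2355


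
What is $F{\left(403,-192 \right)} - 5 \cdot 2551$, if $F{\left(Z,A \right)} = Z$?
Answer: $-12352$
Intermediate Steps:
$F{\left(403,-192 \right)} - 5 \cdot 2551 = 403 - 5 \cdot 2551 = 403 - 12755 = -12352$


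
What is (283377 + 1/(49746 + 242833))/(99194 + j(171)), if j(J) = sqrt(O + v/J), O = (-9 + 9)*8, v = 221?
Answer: 1406336548142923416/492277593229102765 - 248730477852*sqrt(4199)/492277593229102765 ≈ 2.8568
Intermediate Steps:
O = 0 (O = 0*8 = 0)
j(J) = sqrt(221)*sqrt(1/J) (j(J) = sqrt(0 + 221/J) = sqrt(221/J) = sqrt(221)*sqrt(1/J))
(283377 + 1/(49746 + 242833))/(99194 + j(171)) = (283377 + 1/(49746 + 242833))/(99194 + sqrt(221)*sqrt(1/171)) = (283377 + 1/292579)/(99194 + sqrt(221)*sqrt(1/171)) = (283377 + 1/292579)/(99194 + sqrt(221)*(sqrt(19)/57)) = 82910159284/(292579*(99194 + sqrt(4199)/57))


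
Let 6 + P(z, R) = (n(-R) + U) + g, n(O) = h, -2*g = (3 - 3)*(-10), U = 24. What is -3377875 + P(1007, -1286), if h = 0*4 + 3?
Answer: -3377854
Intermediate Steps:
g = 0 (g = -(3 - 3)*(-10)/2 = -0*(-10) = -½*0 = 0)
h = 3 (h = 0 + 3 = 3)
n(O) = 3
P(z, R) = 21 (P(z, R) = -6 + ((3 + 24) + 0) = -6 + (27 + 0) = -6 + 27 = 21)
-3377875 + P(1007, -1286) = -3377875 + 21 = -3377854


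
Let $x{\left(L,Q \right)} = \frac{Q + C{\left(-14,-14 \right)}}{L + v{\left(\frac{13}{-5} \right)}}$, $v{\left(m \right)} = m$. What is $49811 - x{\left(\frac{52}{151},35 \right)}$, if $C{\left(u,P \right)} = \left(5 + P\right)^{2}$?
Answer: $\frac{84915713}{1703} \approx 49862.0$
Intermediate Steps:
$x{\left(L,Q \right)} = \frac{81 + Q}{- \frac{13}{5} + L}$ ($x{\left(L,Q \right)} = \frac{Q + \left(5 - 14\right)^{2}}{L + \frac{13}{-5}} = \frac{Q + \left(-9\right)^{2}}{L + 13 \left(- \frac{1}{5}\right)} = \frac{Q + 81}{L - \frac{13}{5}} = \frac{81 + Q}{- \frac{13}{5} + L}$)
$49811 - x{\left(\frac{52}{151},35 \right)} = 49811 - \frac{5 \left(81 + 35\right)}{-13 + 5 \cdot \frac{52}{151}} = 49811 - 5 \frac{1}{-13 + 5 \cdot 52 \cdot \frac{1}{151}} \cdot 116 = 49811 - 5 \frac{1}{-13 + 5 \cdot \frac{52}{151}} \cdot 116 = 49811 - 5 \frac{1}{-13 + \frac{260}{151}} \cdot 116 = 49811 - 5 \frac{1}{- \frac{1703}{151}} \cdot 116 = 49811 - 5 \left(- \frac{151}{1703}\right) 116 = 49811 - - \frac{87580}{1703} = 49811 + \frac{87580}{1703} = \frac{84915713}{1703}$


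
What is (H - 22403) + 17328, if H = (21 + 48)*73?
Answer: -38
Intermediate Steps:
H = 5037 (H = 69*73 = 5037)
(H - 22403) + 17328 = (5037 - 22403) + 17328 = -17366 + 17328 = -38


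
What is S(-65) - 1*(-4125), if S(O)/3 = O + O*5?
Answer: 2955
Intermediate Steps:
S(O) = 18*O (S(O) = 3*(O + O*5) = 3*(O + 5*O) = 3*(6*O) = 18*O)
S(-65) - 1*(-4125) = 18*(-65) - 1*(-4125) = -1170 + 4125 = 2955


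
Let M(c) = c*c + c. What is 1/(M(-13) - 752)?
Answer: -1/596 ≈ -0.0016779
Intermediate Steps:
M(c) = c + c² (M(c) = c² + c = c + c²)
1/(M(-13) - 752) = 1/(-13*(1 - 13) - 752) = 1/(-13*(-12) - 752) = 1/(156 - 752) = 1/(-596) = -1/596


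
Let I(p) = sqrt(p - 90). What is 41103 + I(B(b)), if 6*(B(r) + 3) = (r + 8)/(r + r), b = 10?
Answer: 41103 + I*sqrt(9285)/10 ≈ 41103.0 + 9.6359*I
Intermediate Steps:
B(r) = -3 + (8 + r)/(12*r) (B(r) = -3 + ((r + 8)/(r + r))/6 = -3 + ((8 + r)/((2*r)))/6 = -3 + ((8 + r)*(1/(2*r)))/6 = -3 + ((8 + r)/(2*r))/6 = -3 + (8 + r)/(12*r))
I(p) = sqrt(-90 + p)
41103 + I(B(b)) = 41103 + sqrt(-90 + (1/12)*(8 - 35*10)/10) = 41103 + sqrt(-90 + (1/12)*(1/10)*(8 - 350)) = 41103 + sqrt(-90 + (1/12)*(1/10)*(-342)) = 41103 + sqrt(-90 - 57/20) = 41103 + sqrt(-1857/20) = 41103 + I*sqrt(9285)/10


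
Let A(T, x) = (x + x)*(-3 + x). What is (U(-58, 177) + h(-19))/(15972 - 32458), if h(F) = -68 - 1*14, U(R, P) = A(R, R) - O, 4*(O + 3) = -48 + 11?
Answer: -28025/65944 ≈ -0.42498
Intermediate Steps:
O = -49/4 (O = -3 + (-48 + 11)/4 = -3 + (¼)*(-37) = -3 - 37/4 = -49/4 ≈ -12.250)
A(T, x) = 2*x*(-3 + x) (A(T, x) = (2*x)*(-3 + x) = 2*x*(-3 + x))
U(R, P) = 49/4 + 2*R*(-3 + R) (U(R, P) = 2*R*(-3 + R) - 1*(-49/4) = 2*R*(-3 + R) + 49/4 = 49/4 + 2*R*(-3 + R))
h(F) = -82 (h(F) = -68 - 14 = -82)
(U(-58, 177) + h(-19))/(15972 - 32458) = ((49/4 + 2*(-58)*(-3 - 58)) - 82)/(15972 - 32458) = ((49/4 + 2*(-58)*(-61)) - 82)/(-16486) = ((49/4 + 7076) - 82)*(-1/16486) = (28353/4 - 82)*(-1/16486) = (28025/4)*(-1/16486) = -28025/65944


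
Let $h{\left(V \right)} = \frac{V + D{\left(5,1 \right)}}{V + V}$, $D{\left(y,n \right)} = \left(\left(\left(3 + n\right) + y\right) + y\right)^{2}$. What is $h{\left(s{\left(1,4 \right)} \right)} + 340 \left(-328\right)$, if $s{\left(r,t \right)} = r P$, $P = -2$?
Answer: $- \frac{223137}{2} \approx -1.1157 \cdot 10^{5}$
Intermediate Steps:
$s{\left(r,t \right)} = - 2 r$ ($s{\left(r,t \right)} = r \left(-2\right) = - 2 r$)
$D{\left(y,n \right)} = \left(3 + n + 2 y\right)^{2}$ ($D{\left(y,n \right)} = \left(\left(3 + n + y\right) + y\right)^{2} = \left(3 + n + 2 y\right)^{2}$)
$h{\left(V \right)} = \frac{196 + V}{2 V}$ ($h{\left(V \right)} = \frac{V + \left(3 + 1 + 2 \cdot 5\right)^{2}}{V + V} = \frac{V + \left(3 + 1 + 10\right)^{2}}{2 V} = \left(V + 14^{2}\right) \frac{1}{2 V} = \left(V + 196\right) \frac{1}{2 V} = \left(196 + V\right) \frac{1}{2 V} = \frac{196 + V}{2 V}$)
$h{\left(s{\left(1,4 \right)} \right)} + 340 \left(-328\right) = \frac{196 - 2}{2 \left(\left(-2\right) 1\right)} + 340 \left(-328\right) = \frac{196 - 2}{2 \left(-2\right)} - 111520 = \frac{1}{2} \left(- \frac{1}{2}\right) 194 - 111520 = - \frac{97}{2} - 111520 = - \frac{223137}{2}$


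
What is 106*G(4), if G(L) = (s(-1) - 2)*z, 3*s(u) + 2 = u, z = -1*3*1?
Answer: 954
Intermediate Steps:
z = -3 (z = -3*1 = -3)
s(u) = -⅔ + u/3
G(L) = 9 (G(L) = ((-⅔ + (⅓)*(-1)) - 2)*(-3) = ((-⅔ - ⅓) - 2)*(-3) = (-1 - 2)*(-3) = -3*(-3) = 9)
106*G(4) = 106*9 = 954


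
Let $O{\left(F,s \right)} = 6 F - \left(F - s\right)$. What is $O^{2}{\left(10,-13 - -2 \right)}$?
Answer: $1521$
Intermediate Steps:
$O{\left(F,s \right)} = s + 5 F$
$O^{2}{\left(10,-13 - -2 \right)} = \left(\left(-13 - -2\right) + 5 \cdot 10\right)^{2} = \left(\left(-13 + 2\right) + 50\right)^{2} = \left(-11 + 50\right)^{2} = 39^{2} = 1521$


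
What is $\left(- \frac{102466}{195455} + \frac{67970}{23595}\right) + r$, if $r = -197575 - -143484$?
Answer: $- \frac{3837598184383}{70950165} \approx -54089.0$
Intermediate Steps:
$r = -54091$ ($r = -197575 + 143484 = -54091$)
$\left(- \frac{102466}{195455} + \frac{67970}{23595}\right) + r = \left(- \frac{102466}{195455} + \frac{67970}{23595}\right) - 54091 = \left(\left(-102466\right) \frac{1}{195455} + 67970 \cdot \frac{1}{23595}\right) - 54091 = \left(- \frac{7882}{15035} + \frac{13594}{4719}\right) - 54091 = \frac{167190632}{70950165} - 54091 = - \frac{3837598184383}{70950165}$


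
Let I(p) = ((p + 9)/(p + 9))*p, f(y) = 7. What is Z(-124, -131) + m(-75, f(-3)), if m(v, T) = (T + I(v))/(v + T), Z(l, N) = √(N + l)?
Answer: 1 + I*√255 ≈ 1.0 + 15.969*I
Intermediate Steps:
I(p) = p (I(p) = ((9 + p)/(9 + p))*p = 1*p = p)
m(v, T) = 1 (m(v, T) = (T + v)/(v + T) = (T + v)/(T + v) = 1)
Z(-124, -131) + m(-75, f(-3)) = √(-131 - 124) + 1 = √(-255) + 1 = I*√255 + 1 = 1 + I*√255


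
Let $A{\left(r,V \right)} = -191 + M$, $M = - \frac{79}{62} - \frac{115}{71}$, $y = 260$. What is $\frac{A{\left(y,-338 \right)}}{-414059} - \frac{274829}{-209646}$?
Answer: $\frac{125276595028447}{95529797331957} \approx 1.3114$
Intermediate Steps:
$M = - \frac{12739}{4402}$ ($M = \left(-79\right) \frac{1}{62} - \frac{115}{71} = - \frac{79}{62} - \frac{115}{71} = - \frac{12739}{4402} \approx -2.8939$)
$A{\left(r,V \right)} = - \frac{853521}{4402}$ ($A{\left(r,V \right)} = -191 - \frac{12739}{4402} = - \frac{853521}{4402}$)
$\frac{A{\left(y,-338 \right)}}{-414059} - \frac{274829}{-209646} = - \frac{853521}{4402 \left(-414059\right)} - \frac{274829}{-209646} = \left(- \frac{853521}{4402}\right) \left(- \frac{1}{414059}\right) - - \frac{274829}{209646} = \frac{853521}{1822687718} + \frac{274829}{209646} = \frac{125276595028447}{95529797331957}$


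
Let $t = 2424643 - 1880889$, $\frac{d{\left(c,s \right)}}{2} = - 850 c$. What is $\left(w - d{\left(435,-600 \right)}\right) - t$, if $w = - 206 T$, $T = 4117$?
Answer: $-652356$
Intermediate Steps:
$d{\left(c,s \right)} = - 1700 c$ ($d{\left(c,s \right)} = 2 \left(- 850 c\right) = - 1700 c$)
$w = -848102$ ($w = \left(-206\right) 4117 = -848102$)
$t = 543754$
$\left(w - d{\left(435,-600 \right)}\right) - t = \left(-848102 - \left(-1700\right) 435\right) - 543754 = \left(-848102 - -739500\right) - 543754 = \left(-848102 + 739500\right) - 543754 = -108602 - 543754 = -652356$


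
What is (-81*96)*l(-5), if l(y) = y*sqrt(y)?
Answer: 38880*I*sqrt(5) ≈ 86938.0*I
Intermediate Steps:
l(y) = y**(3/2)
(-81*96)*l(-5) = (-81*96)*(-5)**(3/2) = -(-38880)*I*sqrt(5) = 38880*I*sqrt(5)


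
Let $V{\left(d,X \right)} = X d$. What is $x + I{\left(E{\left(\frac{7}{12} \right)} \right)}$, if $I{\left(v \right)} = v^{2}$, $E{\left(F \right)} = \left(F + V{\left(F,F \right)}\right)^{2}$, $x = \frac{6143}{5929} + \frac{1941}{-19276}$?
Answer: $\frac{20431873576723867}{12285372950839296} \approx 1.6631$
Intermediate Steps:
$x = \frac{106904279}{114287404}$ ($x = 6143 \cdot \frac{1}{5929} + 1941 \left(- \frac{1}{19276}\right) = \frac{6143}{5929} - \frac{1941}{19276} = \frac{106904279}{114287404} \approx 0.9354$)
$E{\left(F \right)} = \left(F + F^{2}\right)^{2}$ ($E{\left(F \right)} = \left(F + F F\right)^{2} = \left(F + F^{2}\right)^{2}$)
$x + I{\left(E{\left(\frac{7}{12} \right)} \right)} = \frac{106904279}{114287404} + \left(\left(\frac{7}{12}\right)^{2} \left(1 + \frac{7}{12}\right)^{2}\right)^{2} = \frac{106904279}{114287404} + \left(\frac{49 \left(\frac{19}{12}\right)^{2}}{144}\right)^{2} = \frac{106904279}{114287404} + \left(\frac{49}{144} \cdot \frac{361}{144}\right)^{2} = \frac{106904279}{114287404} + \left(\frac{17689}{20736}\right)^{2} = \frac{106904279}{114287404} + \frac{312900721}{429981696} = \frac{20431873576723867}{12285372950839296}$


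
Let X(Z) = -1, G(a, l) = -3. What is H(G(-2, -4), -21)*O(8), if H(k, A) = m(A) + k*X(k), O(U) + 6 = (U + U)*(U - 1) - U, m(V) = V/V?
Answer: 392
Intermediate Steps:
m(V) = 1
O(U) = -6 - U + 2*U*(-1 + U) (O(U) = -6 + ((U + U)*(U - 1) - U) = -6 + ((2*U)*(-1 + U) - U) = -6 + (2*U*(-1 + U) - U) = -6 + (-U + 2*U*(-1 + U)) = -6 - U + 2*U*(-1 + U))
H(k, A) = 1 - k (H(k, A) = 1 + k*(-1) = 1 - k)
H(G(-2, -4), -21)*O(8) = (1 - 1*(-3))*(-6 - 3*8 + 2*8²) = (1 + 3)*(-6 - 24 + 2*64) = 4*(-6 - 24 + 128) = 4*98 = 392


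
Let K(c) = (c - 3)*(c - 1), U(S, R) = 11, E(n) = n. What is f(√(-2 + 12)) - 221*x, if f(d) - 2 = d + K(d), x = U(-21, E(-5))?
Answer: -2416 - 3*√10 ≈ -2425.5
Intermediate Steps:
K(c) = (-1 + c)*(-3 + c) (K(c) = (-3 + c)*(-1 + c) = (-1 + c)*(-3 + c))
x = 11
f(d) = 5 + d² - 3*d (f(d) = 2 + (d + (3 + d² - 4*d)) = 2 + (3 + d² - 3*d) = 5 + d² - 3*d)
f(√(-2 + 12)) - 221*x = (5 + (√(-2 + 12))² - 3*√(-2 + 12)) - 221*11 = (5 + (√10)² - 3*√10) - 2431 = (5 + 10 - 3*√10) - 2431 = (15 - 3*√10) - 2431 = -2416 - 3*√10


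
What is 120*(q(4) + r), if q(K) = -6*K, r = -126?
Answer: -18000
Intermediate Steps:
120*(q(4) + r) = 120*(-6*4 - 126) = 120*(-24 - 126) = 120*(-150) = -18000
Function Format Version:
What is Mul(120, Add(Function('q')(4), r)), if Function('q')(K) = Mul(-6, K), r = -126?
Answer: -18000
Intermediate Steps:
Mul(120, Add(Function('q')(4), r)) = Mul(120, Add(Mul(-6, 4), -126)) = Mul(120, Add(-24, -126)) = Mul(120, -150) = -18000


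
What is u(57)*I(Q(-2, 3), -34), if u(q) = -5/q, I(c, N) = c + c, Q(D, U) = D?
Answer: 20/57 ≈ 0.35088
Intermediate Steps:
I(c, N) = 2*c
u(57)*I(Q(-2, 3), -34) = (-5/57)*(2*(-2)) = -5*1/57*(-4) = -5/57*(-4) = 20/57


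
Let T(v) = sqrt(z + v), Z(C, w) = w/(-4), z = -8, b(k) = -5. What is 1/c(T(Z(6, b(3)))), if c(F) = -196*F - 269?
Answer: I/(-269*I + 294*sqrt(3)) ≈ -0.00081105 + 0.0015353*I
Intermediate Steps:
Z(C, w) = -w/4 (Z(C, w) = w*(-1/4) = -w/4)
T(v) = sqrt(-8 + v)
c(F) = -269 - 196*F
1/c(T(Z(6, b(3)))) = 1/(-269 - 196*sqrt(-8 - 1/4*(-5))) = 1/(-269 - 196*sqrt(-8 + 5/4)) = 1/(-269 - 294*I*sqrt(3))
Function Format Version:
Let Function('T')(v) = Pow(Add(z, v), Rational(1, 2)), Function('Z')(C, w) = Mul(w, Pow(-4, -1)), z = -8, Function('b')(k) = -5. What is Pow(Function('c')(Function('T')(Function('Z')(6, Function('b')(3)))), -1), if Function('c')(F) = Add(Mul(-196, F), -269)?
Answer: Mul(I, Pow(Add(Mul(-269, I), Mul(294, Pow(3, Rational(1, 2)))), -1)) ≈ Add(-0.00081105, Mul(0.0015353, I))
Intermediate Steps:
Function('Z')(C, w) = Mul(Rational(-1, 4), w) (Function('Z')(C, w) = Mul(w, Rational(-1, 4)) = Mul(Rational(-1, 4), w))
Function('T')(v) = Pow(Add(-8, v), Rational(1, 2))
Function('c')(F) = Add(-269, Mul(-196, F))
Pow(Function('c')(Function('T')(Function('Z')(6, Function('b')(3)))), -1) = Pow(Add(-269, Mul(-196, Pow(Add(-8, Mul(Rational(-1, 4), -5)), Rational(1, 2)))), -1) = Pow(Add(-269, Mul(-196, Pow(Add(-8, Rational(5, 4)), Rational(1, 2)))), -1) = Pow(Add(-269, Mul(-196, Pow(Rational(-27, 4), Rational(1, 2)))), -1) = Pow(Add(-269, Mul(-196, Mul(Rational(3, 2), I, Pow(3, Rational(1, 2))))), -1) = Pow(Add(-269, Mul(-294, I, Pow(3, Rational(1, 2)))), -1)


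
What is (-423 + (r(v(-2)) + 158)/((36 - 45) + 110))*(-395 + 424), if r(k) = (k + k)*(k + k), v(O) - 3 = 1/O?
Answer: -1233660/101 ≈ -12214.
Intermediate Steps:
v(O) = 3 + 1/O
r(k) = 4*k² (r(k) = (2*k)*(2*k) = 4*k²)
(-423 + (r(v(-2)) + 158)/((36 - 45) + 110))*(-395 + 424) = (-423 + (4*(3 + 1/(-2))² + 158)/((36 - 45) + 110))*(-395 + 424) = (-423 + (4*(3 - ½)² + 158)/(-9 + 110))*29 = (-423 + (4*(5/2)² + 158)/101)*29 = (-423 + (4*(25/4) + 158)*(1/101))*29 = (-423 + (25 + 158)*(1/101))*29 = (-423 + 183*(1/101))*29 = (-423 + 183/101)*29 = -42540/101*29 = -1233660/101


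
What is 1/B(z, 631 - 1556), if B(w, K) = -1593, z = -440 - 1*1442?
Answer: -1/1593 ≈ -0.00062775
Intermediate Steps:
z = -1882 (z = -440 - 1442 = -1882)
1/B(z, 631 - 1556) = 1/(-1593) = -1/1593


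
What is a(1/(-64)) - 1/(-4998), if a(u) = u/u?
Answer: 4999/4998 ≈ 1.0002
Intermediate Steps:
a(u) = 1
a(1/(-64)) - 1/(-4998) = 1 - 1/(-4998) = 1 - 1*(-1/4998) = 1 + 1/4998 = 4999/4998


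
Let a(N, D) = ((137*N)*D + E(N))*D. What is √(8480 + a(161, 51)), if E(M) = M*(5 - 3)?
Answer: √57395159 ≈ 7576.0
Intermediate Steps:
E(M) = 2*M (E(M) = M*2 = 2*M)
a(N, D) = D*(2*N + 137*D*N) (a(N, D) = ((137*N)*D + 2*N)*D = (137*D*N + 2*N)*D = (2*N + 137*D*N)*D = D*(2*N + 137*D*N))
√(8480 + a(161, 51)) = √(8480 + 51*161*(2 + 137*51)) = √(8480 + 51*161*(2 + 6987)) = √(8480 + 51*161*6989) = √(8480 + 57386679) = √57395159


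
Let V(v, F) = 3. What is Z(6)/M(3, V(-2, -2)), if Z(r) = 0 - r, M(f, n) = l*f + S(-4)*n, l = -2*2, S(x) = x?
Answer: 1/4 ≈ 0.25000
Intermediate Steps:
l = -4
M(f, n) = -4*f - 4*n
Z(r) = -r
Z(6)/M(3, V(-2, -2)) = (-1*6)/(-4*3 - 4*3) = -6/(-12 - 12) = -6/(-24) = -6*(-1/24) = 1/4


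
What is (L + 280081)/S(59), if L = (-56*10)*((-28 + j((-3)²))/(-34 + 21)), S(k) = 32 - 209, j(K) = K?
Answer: -3630413/2301 ≈ -1577.8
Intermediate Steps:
S(k) = -177
L = -10640/13 (L = (-56*10)*((-28 + (-3)²)/(-34 + 21)) = -560*(-28 + 9)/(-13) = -(-10640)*(-1)/13 = -560*19/13 = -10640/13 ≈ -818.46)
(L + 280081)/S(59) = (-10640/13 + 280081)/(-177) = (3630413/13)*(-1/177) = -3630413/2301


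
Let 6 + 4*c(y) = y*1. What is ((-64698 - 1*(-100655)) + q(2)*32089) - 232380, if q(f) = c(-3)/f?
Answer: -1860185/8 ≈ -2.3252e+5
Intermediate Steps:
c(y) = -3/2 + y/4 (c(y) = -3/2 + (y*1)/4 = -3/2 + y/4)
q(f) = -9/(4*f) (q(f) = (-3/2 + (¼)*(-3))/f = (-3/2 - ¾)/f = -9/(4*f))
((-64698 - 1*(-100655)) + q(2)*32089) - 232380 = ((-64698 - 1*(-100655)) - 9/4/2*32089) - 232380 = ((-64698 + 100655) - 9/4*½*32089) - 232380 = (35957 - 9/8*32089) - 232380 = (35957 - 288801/8) - 232380 = -1145/8 - 232380 = -1860185/8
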